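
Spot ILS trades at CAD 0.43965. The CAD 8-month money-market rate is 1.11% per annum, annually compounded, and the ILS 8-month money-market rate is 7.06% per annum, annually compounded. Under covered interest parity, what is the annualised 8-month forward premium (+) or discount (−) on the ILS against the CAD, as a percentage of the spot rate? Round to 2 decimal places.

T = 8/12 years.
CIP forward (CAD per ILS) = 0.43965 × 1.0073864/1.0465295 = 0.42320587.
Annualised premium = (F − S)/S × (1/T) = (0.42320587 − 0.43965)/0.43965 ÷ (8/12) = -5.61%.

-5.61%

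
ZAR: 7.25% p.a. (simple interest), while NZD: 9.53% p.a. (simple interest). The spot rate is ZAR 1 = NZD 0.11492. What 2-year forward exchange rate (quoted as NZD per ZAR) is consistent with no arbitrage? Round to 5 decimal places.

0.11950

T = 2 years.
Growth of 1 NZD over T: 1 + 0.0953×2 = 1.190600.
ZAR accumulates by 1 + 0.0725×2 = 1.145000.
So F = 0.11492 × 1.190600 / 1.145000 = 0.1194967 (NZD/ZAR).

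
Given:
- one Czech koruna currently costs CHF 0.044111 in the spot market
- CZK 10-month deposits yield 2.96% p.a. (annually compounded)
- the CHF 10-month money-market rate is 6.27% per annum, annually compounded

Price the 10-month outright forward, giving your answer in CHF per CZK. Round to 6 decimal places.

0.045290

T = 10/12 years.
CHF accumulates by (1 + 0.0627)^(10/12) = 1.0519834.
CZK accumulates by (1 + 0.0296)^(10/12) = 1.0246065.
So F = 0.044111 × 1.0519834 / 1.0246065 = 0.04528962 (CHF/CZK).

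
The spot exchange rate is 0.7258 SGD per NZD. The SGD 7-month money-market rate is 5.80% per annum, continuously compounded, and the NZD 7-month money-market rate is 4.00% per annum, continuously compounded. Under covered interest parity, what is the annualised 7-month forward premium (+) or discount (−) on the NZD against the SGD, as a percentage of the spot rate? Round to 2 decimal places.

+1.81%

T = 7/12 years.
F = S · g_SGD/g_NZD = 0.7258 × 1.0344122/1.0236077 = 0.7334610.
Annualised premium = (F − S)/S × (1/T) = (0.7334610 − 0.7258)/0.7258 ÷ (7/12) = 1.81%.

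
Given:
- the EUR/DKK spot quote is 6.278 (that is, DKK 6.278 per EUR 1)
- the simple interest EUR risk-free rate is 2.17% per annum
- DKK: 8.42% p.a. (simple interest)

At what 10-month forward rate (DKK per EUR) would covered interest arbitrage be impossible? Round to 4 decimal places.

T = 10/12 years.
DKK growth factor: 1 + 0.0842×10/12 = 1.0701667.
EUR growth factor: 1 + 0.0217×10/12 = 1.0180833.
So F = 6.278 × 1.0701667 / 1.0180833 = 6.599172 (DKK/EUR).

6.5992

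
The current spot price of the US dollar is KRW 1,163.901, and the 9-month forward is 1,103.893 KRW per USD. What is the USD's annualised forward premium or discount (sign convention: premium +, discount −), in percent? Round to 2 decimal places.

T = 9/12 years.
Period premium: (1103.893 − 1163.901)/1163.901 = -0.0515576.
×(1/T) gives -6.87% p.a.

-6.87%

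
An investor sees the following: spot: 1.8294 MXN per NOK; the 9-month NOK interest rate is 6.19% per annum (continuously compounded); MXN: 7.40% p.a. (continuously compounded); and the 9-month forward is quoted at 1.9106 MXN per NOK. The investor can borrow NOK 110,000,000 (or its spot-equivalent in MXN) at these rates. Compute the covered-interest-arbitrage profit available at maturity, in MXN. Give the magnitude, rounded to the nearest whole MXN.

MXN 7,434,759

T = 9/12 years.
Invest the NOK and cover forward: 110,000,000 × 1.04751951216 × 1.9106 = MXN 220,152,985.79.
Convert at spot and invest in MXN: 110,000,000 × 1.8294 × 1.05706901707 = MXN 212,718,226.58.
The quoted forward overvalues NOK, so borrow MXN, buy NOK at spot, deposit the NOK at 6.19%, and sell the proceeds forward at 1.9106.
Arbitrage profit = |220,152,985.79 − 212,718,226.58| = MXN 7,434,759.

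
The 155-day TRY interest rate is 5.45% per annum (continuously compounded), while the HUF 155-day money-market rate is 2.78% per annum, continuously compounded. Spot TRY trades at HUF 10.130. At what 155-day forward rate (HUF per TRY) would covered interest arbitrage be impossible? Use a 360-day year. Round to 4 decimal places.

10.0142

T = 155/360 years.
HUF accumulates by e^(0.0278×155/360) = 1.01204136.
TRY growth factor: e^(0.0545×155/360) = 1.02374275.
Forward (HUF per TRY) = 10.13 × 1.01204136 / 1.02374275 = 10.014214.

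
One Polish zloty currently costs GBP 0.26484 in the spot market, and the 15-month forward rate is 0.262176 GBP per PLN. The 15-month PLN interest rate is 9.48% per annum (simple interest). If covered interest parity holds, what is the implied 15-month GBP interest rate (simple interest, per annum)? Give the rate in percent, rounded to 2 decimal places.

8.58%

T = 15/12 years.
F/S = 0.262176/0.26484 = 0.9899411 = (growth of GBP) / (growth of PLN).
The PLN side grows by 1 + 0.0948×15/12 = 1.118500.
That pins the GBP growth at 1.1072491.
r = (1.1072491 − 1)/(15/12) = 0.085799 → 8.58%.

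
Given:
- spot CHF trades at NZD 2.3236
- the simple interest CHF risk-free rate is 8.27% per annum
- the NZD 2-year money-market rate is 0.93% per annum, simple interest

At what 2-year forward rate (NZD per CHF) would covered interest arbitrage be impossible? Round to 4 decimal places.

2.0309

T = 2 years.
NZD growth factor: 1 + 0.0093×2 = 1.018600.
CHF growth factor: 1 + 0.0827×2 = 1.165400.
CIP: F = S · (grow NZD)/(grow CHF) = 2.3236 × 1.018600/1.165400 = 2.030907 NZD per CHF.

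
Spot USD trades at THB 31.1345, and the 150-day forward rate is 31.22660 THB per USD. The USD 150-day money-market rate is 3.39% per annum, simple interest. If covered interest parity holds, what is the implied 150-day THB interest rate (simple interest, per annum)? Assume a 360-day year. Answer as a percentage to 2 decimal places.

T = 150/360 years.
F/S = 31.2266/31.1345 = 1.0029581 = (growth of THB) / (growth of USD).
USD growth factor: 1 + 0.0339×150/360 = 1.014125.
That pins the THB growth at 1.0171249.
r = (1.0171249 − 1)/(150/360) = 0.041100 → 4.11%.

4.11%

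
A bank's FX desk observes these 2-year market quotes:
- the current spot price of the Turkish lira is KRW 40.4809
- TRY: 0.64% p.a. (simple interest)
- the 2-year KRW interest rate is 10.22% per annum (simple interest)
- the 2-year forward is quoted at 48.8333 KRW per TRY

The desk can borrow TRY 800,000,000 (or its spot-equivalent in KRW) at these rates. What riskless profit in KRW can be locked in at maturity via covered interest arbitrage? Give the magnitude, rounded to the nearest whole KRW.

KRW 562,536,224

T = 2 years.
Keep in TRY, deliver into the forward: 800,000,000·1.012800·48.8333 = KRW 39,566,692,992.00.
Swap to KRW now, deposit: 800,000,000·40.4809·1.204400 = KRW 39,004,156,768.00.
The quoted forward overvalues TRY, so borrow KRW, buy TRY at spot, deposit the TRY at 0.64%, and sell the proceeds forward at 48.8333.
Arbitrage profit = |39,566,692,992.00 − 39,004,156,768.00| = KRW 562,536,224.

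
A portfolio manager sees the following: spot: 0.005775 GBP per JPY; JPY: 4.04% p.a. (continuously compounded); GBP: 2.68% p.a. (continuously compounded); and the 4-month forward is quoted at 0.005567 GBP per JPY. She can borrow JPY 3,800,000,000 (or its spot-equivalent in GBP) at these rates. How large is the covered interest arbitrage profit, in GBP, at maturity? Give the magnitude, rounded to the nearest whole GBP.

GBP 700,511

T = 4/12 years.
Route A — deposit JPY, sell forward: 3,800,000,000 × 1.0135577506 × 0.005567 = GBP 21,441,408.79.
Route B — convert at spot, deposit GBP: 3,800,000,000 × 0.005775 × 1.0089733546 = GBP 22,141,920.27.
The quoted forward undervalues JPY, so borrow JPY, convert to GBP at spot, deposit the GBP at 2.68%, and buy JPY forward at 0.005567 to cover the loan.
Profit = 22,141,920.27 − 21,441,408.79 = GBP 700,511.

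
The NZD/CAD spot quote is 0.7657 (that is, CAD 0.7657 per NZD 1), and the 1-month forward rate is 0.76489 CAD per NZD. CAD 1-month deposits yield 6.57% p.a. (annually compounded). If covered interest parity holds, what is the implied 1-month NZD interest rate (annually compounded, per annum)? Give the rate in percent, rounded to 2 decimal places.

T = 1/12 years.
By CIP, F/S equals the CAD-to-NZD growth ratio: 0.76489/0.7657 = 0.9989421.
The CAD side grows by (1 + 0.0657)^(1/12) = 1.0053167.
So the NZD growth factor = 1.0063814.
Annualise: 1.0063814^(12/1) − 1 = 0.079322 = 7.93%.

7.93%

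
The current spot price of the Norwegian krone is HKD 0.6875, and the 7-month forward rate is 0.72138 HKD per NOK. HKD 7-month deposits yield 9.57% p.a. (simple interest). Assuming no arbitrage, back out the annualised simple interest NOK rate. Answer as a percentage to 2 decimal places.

1.07%

T = 7/12 years.
CIP gives F = S · g_HKD/g_NOK, so g_HKD/g_NOK = 0.72138/0.6875 = 1.0492800.
HKD growth factor: 1 + 0.0957×7/12 = 1.055825.
That pins the NOK growth at 1.0062376.
r = (1.0062376 − 1)/(7/12) = 0.010693 → 1.07%.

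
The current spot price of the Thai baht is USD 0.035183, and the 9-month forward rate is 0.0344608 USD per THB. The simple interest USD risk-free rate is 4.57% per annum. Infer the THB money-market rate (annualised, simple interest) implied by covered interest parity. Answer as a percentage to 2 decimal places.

T = 9/12 years.
By CIP, F/S equals the USD-to-THB growth ratio: 0.0344608/0.035183 = 0.9794730.
The USD side grows by 1 + 0.0457×9/12 = 1.034275.
That pins the THB growth at 1.0559505.
r = (1.0559505 − 1)/(9/12) = 0.074601 → 7.46%.

7.46%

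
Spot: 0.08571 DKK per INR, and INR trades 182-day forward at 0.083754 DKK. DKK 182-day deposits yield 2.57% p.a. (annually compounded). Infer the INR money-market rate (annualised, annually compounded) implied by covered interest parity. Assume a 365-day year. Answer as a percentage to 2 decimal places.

T = 182/365 years.
F/S = 0.083754/0.08571 = 0.9771789 = (growth of DKK) / (growth of INR).
The DKK side grows by (1 + 0.0257)^(182/365) = 1.0127333.
Hence g_INR = 1.0363847.
r = 1.0363847^(365/182) − 1 = 0.074304 → 7.43%.

7.43%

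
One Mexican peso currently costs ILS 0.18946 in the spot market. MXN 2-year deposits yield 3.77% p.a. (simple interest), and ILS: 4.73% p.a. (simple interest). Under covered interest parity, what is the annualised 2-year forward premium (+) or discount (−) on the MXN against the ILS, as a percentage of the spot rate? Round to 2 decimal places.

+0.89%

T = 2 years.
CIP forward (ILS per MXN) = 0.18946 × 1.094600/1.075400 = 0.19284259.
Annualised premium = (F − S)/S × (1/T) = (0.19284259 − 0.18946)/0.18946 ÷ 2 = 0.89%.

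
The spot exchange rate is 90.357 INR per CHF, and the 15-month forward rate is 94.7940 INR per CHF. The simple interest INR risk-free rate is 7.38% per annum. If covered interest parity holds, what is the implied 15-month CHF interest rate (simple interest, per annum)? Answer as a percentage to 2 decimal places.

3.29%

T = 15/12 years.
By CIP, F/S equals the INR-to-CHF growth ratio: 94.794/90.357 = 1.0491052.
The INR side grows by 1 + 0.0738×15/12 = 1.092250.
That pins the CHF growth at 1.0411253.
(1.0411253 − 1)/T = 0.032900, i.e. 3.29%.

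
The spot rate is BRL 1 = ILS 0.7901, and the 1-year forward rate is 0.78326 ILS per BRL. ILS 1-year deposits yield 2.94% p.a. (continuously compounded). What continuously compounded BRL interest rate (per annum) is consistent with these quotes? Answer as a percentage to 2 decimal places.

T = 1 year.
CIP gives F = S · g_ILS/g_BRL, so g_ILS/g_BRL = 0.78326/0.7901 = 0.9913429.
ILS growth factor: e^(0.0294×1) = 1.0298364.
Hence g_BRL = 1.0388297.
r = ln(1.0388297)/1 = 0.038095 → 3.81%.

3.81%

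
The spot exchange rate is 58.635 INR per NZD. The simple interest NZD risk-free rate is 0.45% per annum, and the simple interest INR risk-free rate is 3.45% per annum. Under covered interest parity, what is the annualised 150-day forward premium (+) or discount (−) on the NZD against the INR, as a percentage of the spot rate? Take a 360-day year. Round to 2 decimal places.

T = 150/360 years.
CIP forward (INR per NZD) = 58.635 × 1.014375/1.001875 = 59.366566.
(F − S)/S ÷ T = (59.366566 − 58.635)/58.635/(150/360) = 0.029944 → 2.99%.

+2.99%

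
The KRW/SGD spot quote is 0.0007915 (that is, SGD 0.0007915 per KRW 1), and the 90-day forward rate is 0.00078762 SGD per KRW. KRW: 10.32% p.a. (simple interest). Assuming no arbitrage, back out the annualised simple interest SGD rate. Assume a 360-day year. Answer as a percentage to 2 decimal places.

T = 90/360 years.
CIP gives F = S · g_SGD/g_KRW, so g_SGD/g_KRW = 0.00078762/0.0007915 = 0.9950979.
The KRW side grows by 1 + 0.1032×90/360 = 1.025800.
So the SGD growth factor = 1.0207714.
(1.0207714 − 1)/T = 0.083086, i.e. 8.31%.

8.31%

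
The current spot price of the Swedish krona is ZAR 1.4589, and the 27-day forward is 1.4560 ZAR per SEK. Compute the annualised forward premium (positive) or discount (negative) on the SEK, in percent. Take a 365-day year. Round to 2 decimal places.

-2.69%

T = 27/365 years.
Period premium: (1.4560 − 1.4589)/1.4589 = -0.0019878.
Annualise by dividing by T: -0.0019878 / (27/365) = -0.026872 → -2.69%.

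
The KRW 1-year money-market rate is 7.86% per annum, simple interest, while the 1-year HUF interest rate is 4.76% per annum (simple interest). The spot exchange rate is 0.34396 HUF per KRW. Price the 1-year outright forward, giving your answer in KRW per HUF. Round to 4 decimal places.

T = 1 year.
HUF accumulates by 1 + 0.0476×1 = 1.047600.
Growth of 1 KRW over T: 1 + 0.0786×1 = 1.078600.
Forward (HUF per KRW) = 0.34396 × 1.047600 / 1.078600 = 0.3340743.
Quoted the other way: 1/0.3340743 = 2.9933 KRW per HUF.

2.9933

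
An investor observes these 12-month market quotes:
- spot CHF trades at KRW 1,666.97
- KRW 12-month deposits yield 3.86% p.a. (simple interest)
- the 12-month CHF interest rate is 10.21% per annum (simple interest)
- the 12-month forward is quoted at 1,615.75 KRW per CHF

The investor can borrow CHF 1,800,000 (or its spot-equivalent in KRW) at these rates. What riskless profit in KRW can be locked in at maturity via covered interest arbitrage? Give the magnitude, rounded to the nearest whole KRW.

T = 1 year.
Keep in CHF, deliver into the forward: 1,800,000·1.102100·1615.75 = KRW 3,205,292,535.00.
Swap to KRW now, deposit: 1,800,000·1666.97·1.038600 = KRW 3,116,367,075.60.
The quoted forward overvalues CHF, so borrow KRW, buy CHF at spot, deposit the CHF at 10.21%, and sell the proceeds forward at 1,615.75.
Profit = 3,205,292,535.00 − 3,116,367,075.60 = KRW 88,925,459.

KRW 88,925,459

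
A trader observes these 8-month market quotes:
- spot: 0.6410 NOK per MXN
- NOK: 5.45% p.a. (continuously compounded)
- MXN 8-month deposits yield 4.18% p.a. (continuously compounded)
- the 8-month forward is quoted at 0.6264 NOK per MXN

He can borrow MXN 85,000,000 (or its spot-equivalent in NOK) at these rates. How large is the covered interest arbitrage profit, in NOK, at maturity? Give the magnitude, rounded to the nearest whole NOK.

NOK 1,752,425

T = 8/12 years.
Keep in MXN, deliver into the forward: 85,000,000·1.0282585741·0.6264 = NOK 54,748,599.52.
Swap to NOK now, deposit: 85,000,000·0.6410·1.037001456 = NOK 56,501,024.33.
The quoted forward undervalues MXN, so borrow MXN, convert to NOK at spot, deposit the NOK at 5.45%, and buy MXN forward at 0.6264 to cover the loan.
The gap between the two covered legs is NOK 1,752,425.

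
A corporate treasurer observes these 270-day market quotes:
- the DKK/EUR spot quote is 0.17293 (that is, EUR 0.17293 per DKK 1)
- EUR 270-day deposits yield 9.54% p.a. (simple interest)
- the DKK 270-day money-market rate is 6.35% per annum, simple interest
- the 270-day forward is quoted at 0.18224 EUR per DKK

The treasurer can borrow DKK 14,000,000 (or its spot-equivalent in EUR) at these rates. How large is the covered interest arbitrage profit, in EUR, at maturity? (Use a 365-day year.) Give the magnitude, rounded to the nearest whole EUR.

EUR 79,333

T = 270/365 years.
Keep in DKK, deliver into the forward: 14,000,000·1.046972603·0.18224 = EUR 2,671,204.02.
Swap to EUR now, deposit: 14,000,000·0.17293·1.070569863 = EUR 2,591,871.05.
The quoted forward overvalues DKK, so borrow EUR, buy DKK at spot, deposit the DKK at 6.35%, and sell the proceeds forward at 0.18224.
Arbitrage profit = |2,671,204.02 − 2,591,871.05| = EUR 79,333.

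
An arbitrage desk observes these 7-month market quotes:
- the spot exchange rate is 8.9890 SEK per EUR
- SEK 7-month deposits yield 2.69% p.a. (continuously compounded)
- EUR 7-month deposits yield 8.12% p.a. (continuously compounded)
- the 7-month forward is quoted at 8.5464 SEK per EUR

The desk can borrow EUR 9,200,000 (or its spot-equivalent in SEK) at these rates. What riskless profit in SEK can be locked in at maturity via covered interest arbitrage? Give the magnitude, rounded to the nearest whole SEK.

SEK 1,565,931

T = 7/12 years.
Invest the EUR and cover forward: 9,200,000 × 1.0485063909 × 8.5464 = SEK 82,440,786.18.
Convert at spot and invest in SEK: 9,200,000 × 8.9890 × 1.0158154274 = SEK 84,006,716.87.
The quoted forward undervalues EUR, so borrow EUR, convert to SEK at spot, deposit the SEK at 2.69%, and buy EUR forward at 8.5464 to cover the loan.
Profit = 84,006,716.87 − 82,440,786.18 = SEK 1,565,931.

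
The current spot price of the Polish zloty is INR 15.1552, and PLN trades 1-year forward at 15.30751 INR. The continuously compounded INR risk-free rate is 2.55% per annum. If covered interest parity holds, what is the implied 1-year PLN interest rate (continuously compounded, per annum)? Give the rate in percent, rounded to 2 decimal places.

T = 1 year.
CIP gives F = S · g_INR/g_PLN, so g_INR/g_PLN = 15.30751/15.1552 = 1.0100500.
INR growth factor: e^(0.0255×1) = 1.0258279.
Hence g_PLN = 1.0156209.
r = ln(1.0156209)/1 = 0.015500 → 1.55%.

1.55%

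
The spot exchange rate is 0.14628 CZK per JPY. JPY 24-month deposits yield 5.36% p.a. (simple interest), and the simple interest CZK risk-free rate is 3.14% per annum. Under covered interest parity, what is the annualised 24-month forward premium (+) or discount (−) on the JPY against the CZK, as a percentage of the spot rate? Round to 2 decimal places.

T = 2 years.
F = S · g_CZK/g_JPY = 0.14628 × 1.062800/1.107200 = 0.14041400.
(F − S)/S ÷ T = (0.14041400 − 0.14628)/0.14628/2 = -0.020051 → -2.01%.

-2.01%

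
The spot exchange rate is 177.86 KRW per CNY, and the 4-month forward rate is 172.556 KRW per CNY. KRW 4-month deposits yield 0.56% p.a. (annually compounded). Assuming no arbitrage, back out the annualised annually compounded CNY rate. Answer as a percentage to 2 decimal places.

10.12%

T = 4/12 years.
F/S = 172.556/177.86 = 0.9701788 = (growth of KRW) / (growth of CNY).
The KRW side grows by (1 + 0.0056)^(4/12) = 1.0018632.
So the CNY growth factor = 1.0326583.
Annualise: 1.0326583^(12/4) − 1 = 0.101209 = 10.12%.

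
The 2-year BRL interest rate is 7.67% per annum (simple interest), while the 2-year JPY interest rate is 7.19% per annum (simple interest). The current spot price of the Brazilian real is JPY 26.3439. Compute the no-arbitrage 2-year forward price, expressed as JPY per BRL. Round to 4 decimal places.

26.1246

T = 2 years.
JPY accumulates by 1 + 0.0719×2 = 1.143800.
BRL growth factor: 1 + 0.0767×2 = 1.153400.
So F = 26.3439 × 1.143800 / 1.153400 = 26.124634 (JPY/BRL).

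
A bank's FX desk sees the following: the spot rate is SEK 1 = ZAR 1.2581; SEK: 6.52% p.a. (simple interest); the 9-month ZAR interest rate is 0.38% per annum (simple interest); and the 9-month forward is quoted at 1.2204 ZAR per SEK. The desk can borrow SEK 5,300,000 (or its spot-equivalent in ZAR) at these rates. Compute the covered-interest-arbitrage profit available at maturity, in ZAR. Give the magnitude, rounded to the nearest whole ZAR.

T = 9/12 years.
Invest the SEK and cover forward: 5,300,000 × 1.048900 × 1.2204 = ZAR 6,784,411.07.
Convert at spot and invest in ZAR: 5,300,000 × 1.2581 × 1.002850 = ZAR 6,686,933.60.
The quoted forward overvalues SEK, so borrow ZAR, buy SEK at spot, deposit the SEK at 6.52%, and sell the proceeds forward at 1.2204.
Profit = 6,784,411.07 − 6,686,933.60 = ZAR 97,477.

ZAR 97,477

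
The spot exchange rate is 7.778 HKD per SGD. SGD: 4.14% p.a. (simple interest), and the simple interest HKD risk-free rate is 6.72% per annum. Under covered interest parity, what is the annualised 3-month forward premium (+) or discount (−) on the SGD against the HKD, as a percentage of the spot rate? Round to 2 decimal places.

+2.55%

T = 3/12 years.
CIP forward (HKD per SGD) = 7.778 × 1.016800/1.010350 = 7.827654.
Annualised premium = (F − S)/S × (1/T) = (7.827654 − 7.778)/7.778 ÷ (3/12) = 2.55%.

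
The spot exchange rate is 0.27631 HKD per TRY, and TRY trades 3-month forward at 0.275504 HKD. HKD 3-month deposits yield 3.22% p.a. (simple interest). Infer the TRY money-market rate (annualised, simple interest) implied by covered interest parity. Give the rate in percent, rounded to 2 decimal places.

T = 3/12 years.
By CIP, F/S equals the HKD-to-TRY growth ratio: 0.275504/0.27631 = 0.9970830.
HKD growth factor: 1 + 0.0322×3/12 = 1.008050.
That pins the TRY growth at 1.0109991.
(1.0109991 − 1)/T = 0.043996, i.e. 4.40%.

4.40%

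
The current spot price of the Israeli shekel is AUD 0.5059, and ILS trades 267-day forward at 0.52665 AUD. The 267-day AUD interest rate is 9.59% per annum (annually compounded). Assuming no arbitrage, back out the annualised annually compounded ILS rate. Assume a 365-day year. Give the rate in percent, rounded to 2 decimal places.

3.73%

T = 267/365 years.
F/S = 0.52665/0.5059 = 1.0410160 = (growth of AUD) / (growth of ILS).
AUD growth factor: (1 + 0.0959)^(267/365) = 1.0692831.
That pins the ILS growth at 1.0271534.
r = 1.0271534^(365/267) − 1 = 0.037304 → 3.73%.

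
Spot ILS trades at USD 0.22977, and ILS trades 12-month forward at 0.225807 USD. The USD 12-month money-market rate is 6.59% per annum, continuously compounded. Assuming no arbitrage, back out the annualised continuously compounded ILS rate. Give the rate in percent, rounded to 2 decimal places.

T = 1 year.
F/S = 0.225807/0.22977 = 0.9827523 = (growth of USD) / (growth of ILS).
USD growth factor: e^(0.0659×1) = 1.0681199.
So the ILS growth factor = 1.0868658.
Take logs: ln 1.0868658 / 1 = 0.083298, so 8.33%.

8.33%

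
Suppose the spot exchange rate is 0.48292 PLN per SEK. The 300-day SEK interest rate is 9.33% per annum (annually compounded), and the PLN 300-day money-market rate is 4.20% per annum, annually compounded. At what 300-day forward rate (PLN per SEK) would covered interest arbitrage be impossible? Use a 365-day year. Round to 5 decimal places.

T = 300/365 years.
PLN accumulates by (1 + 0.0420)^(300/365) = 1.0343935.
SEK growth factor: (1 + 0.0933)^(300/365) = 1.0760701.
Forward (PLN per SEK) = 0.48292 × 1.0343935 / 1.0760701 = 0.4642163.

0.46422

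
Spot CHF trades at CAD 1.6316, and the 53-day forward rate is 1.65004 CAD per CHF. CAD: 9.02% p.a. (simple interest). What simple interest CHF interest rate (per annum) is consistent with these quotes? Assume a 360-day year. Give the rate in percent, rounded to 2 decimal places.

T = 53/360 years.
By CIP, F/S equals the CAD-to-CHF growth ratio: 1.65004/1.6316 = 1.0113018.
The CAD side grows by 1 + 0.0902×53/360 = 1.0132794.
That pins the CHF growth at 1.0019555.
r = (1.0019555 − 1)/(53/360) = 0.013283 → 1.33%.

1.33%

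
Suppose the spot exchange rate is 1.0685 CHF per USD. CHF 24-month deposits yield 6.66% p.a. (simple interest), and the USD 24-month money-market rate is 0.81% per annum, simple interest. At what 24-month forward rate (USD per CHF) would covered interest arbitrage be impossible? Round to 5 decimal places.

0.83926

T = 2 years.
CHF accumulates by 1 + 0.0666×2 = 1.133200.
USD growth factor: 1 + 0.0081×2 = 1.016200.
So F = 1.0685 × 1.133200 / 1.016200 = 1.191522 (CHF/USD).
Invert for USD per CHF: 1 / 1.191522 = 0.83926.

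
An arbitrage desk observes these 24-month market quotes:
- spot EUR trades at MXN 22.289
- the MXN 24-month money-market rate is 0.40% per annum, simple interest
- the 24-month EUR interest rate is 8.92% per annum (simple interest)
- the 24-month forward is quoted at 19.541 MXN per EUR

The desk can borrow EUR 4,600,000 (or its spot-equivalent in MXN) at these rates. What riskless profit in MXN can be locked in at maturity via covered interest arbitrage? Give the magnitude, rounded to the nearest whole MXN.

T = 2 years.
Keep in EUR, deliver into the forward: 4,600,000·1.178400·19.541 = MXN 105,924,726.24.
Swap to MXN now, deposit: 4,600,000·22.289·1.008000 = MXN 103,349,635.20.
The quoted forward overvalues EUR, so borrow MXN, buy EUR at spot, deposit the EUR at 8.92%, and sell the proceeds forward at 19.541.
Profit = 105,924,726.24 − 103,349,635.20 = MXN 2,575,091.

MXN 2,575,091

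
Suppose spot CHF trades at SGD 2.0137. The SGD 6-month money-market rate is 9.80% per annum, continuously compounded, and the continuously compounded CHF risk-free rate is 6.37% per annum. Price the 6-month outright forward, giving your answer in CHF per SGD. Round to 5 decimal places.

T = 6/12 years.
SGD accumulates by e^(0.0980×6/12) = 1.0502204.
CHF accumulates by e^(0.0637×6/12) = 1.0323626.
CIP: F = S · (grow SGD)/(grow CHF) = 2.0137 × 1.0502204/1.0323626 = 2.048533 SGD per CHF.
Quoted the other way: 1/2.048533 = 0.48815 CHF per SGD.

0.48815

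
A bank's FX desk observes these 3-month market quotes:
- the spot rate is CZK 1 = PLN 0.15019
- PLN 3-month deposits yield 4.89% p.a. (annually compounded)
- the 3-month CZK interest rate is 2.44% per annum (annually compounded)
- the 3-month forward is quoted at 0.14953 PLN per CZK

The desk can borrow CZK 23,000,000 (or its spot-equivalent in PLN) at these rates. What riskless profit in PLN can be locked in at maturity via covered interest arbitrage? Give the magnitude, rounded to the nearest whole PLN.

PLN 35,867

T = 3/12 years.
Route A — deposit CZK, sell forward: 23,000,000 × 1.006044966 × 0.14953 = PLN 3,459,979.79.
Route B — convert at spot, deposit PLN: 23,000,000 × 0.15019 × 1.012007011 = PLN 3,495,846.66.
The quoted forward undervalues CZK, so borrow CZK, convert to PLN at spot, deposit the PLN at 4.89%, and buy CZK forward at 0.14953 to cover the loan.
The gap between the two covered legs is PLN 35,867.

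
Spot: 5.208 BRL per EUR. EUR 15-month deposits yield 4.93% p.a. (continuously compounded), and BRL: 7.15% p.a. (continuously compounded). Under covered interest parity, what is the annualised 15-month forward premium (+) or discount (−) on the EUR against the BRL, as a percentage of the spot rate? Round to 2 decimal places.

+2.25%

T = 15/12 years.
CIP forward (BRL per EUR) = 5.208 × 1.0934906/1.0635634 = 5.354546.
Annualised premium = (F − S)/S × (1/T) = (5.354546 − 5.208)/5.208 ÷ (15/12) = 2.25%.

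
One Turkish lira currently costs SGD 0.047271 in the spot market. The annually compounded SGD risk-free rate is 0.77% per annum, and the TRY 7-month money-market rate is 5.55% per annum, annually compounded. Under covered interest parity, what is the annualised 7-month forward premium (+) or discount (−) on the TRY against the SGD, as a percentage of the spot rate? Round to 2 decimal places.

T = 7/12 years.
CIP forward (SGD per TRY) = 0.047271 × 1.0044845/1.0320102 = 0.046010191.
Annualised premium = (F − S)/S × (1/T) = (0.046010191 − 0.047271)/0.047271 ÷ (7/12) = -4.57%.

-4.57%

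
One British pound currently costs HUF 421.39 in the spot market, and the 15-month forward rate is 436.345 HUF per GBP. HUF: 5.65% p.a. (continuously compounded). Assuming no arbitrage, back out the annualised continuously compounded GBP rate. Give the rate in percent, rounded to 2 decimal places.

2.86%

T = 15/12 years.
F/S = 436.345/421.39 = 1.0354897 = (growth of HUF) / (growth of GBP).
The HUF side grows by e^(0.0565×15/12) = 1.0731787.
That pins the GBP growth at 1.0363973.
Take logs: ln 1.0363973 / (15/12) = 0.028600, so 2.86%.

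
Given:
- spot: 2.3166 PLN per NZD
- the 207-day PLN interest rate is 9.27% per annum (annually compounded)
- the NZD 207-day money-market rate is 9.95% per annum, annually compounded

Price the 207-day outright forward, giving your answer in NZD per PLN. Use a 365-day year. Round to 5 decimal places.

0.43319

T = 207/365 years.
Growth of 1 PLN over T: (1 + 0.0927)^(207/365) = 1.0515618.
NZD growth factor: (1 + 0.0995)^(207/365) = 1.055268.
Forward (PLN per NZD) = 2.3166 × 1.0515618 / 1.055268 = 2.308464.
Quoted the other way: 1/2.308464 = 0.43319 NZD per PLN.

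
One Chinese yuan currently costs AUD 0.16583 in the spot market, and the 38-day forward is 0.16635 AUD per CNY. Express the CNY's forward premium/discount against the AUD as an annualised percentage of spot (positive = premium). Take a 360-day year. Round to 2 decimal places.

+2.97%

T = 38/360 years.
(F − S)/S = (0.16635 − 0.16583)/0.16583 = 0.0031357.
×(1/T) gives 2.97% p.a.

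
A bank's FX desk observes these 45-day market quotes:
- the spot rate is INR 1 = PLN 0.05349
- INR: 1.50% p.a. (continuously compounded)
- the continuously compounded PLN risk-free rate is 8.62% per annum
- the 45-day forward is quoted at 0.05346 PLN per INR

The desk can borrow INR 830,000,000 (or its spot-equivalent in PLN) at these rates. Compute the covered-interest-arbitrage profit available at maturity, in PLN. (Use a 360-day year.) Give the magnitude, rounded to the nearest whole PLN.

PLN 422,586

T = 45/360 years.
Route A — deposit INR, sell forward: 830,000,000 × 1.0018767589 × 0.05346 = PLN 44,455,075.17.
Route B — convert at spot, deposit PLN: 830,000,000 × 0.05349 × 1.0108332594 = PLN 44,877,660.97.
The quoted forward undervalues INR, so borrow INR, convert to PLN at spot, deposit the PLN at 8.62%, and buy INR forward at 0.05346 to cover the loan.
The gap between the two covered legs is PLN 422,586.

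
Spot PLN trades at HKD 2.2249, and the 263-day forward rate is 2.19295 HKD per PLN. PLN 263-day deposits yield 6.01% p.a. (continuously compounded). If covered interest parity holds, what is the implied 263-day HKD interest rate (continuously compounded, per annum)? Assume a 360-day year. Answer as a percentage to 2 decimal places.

T = 263/360 years.
CIP gives F = S · g_HKD/g_PLN, so g_HKD/g_PLN = 2.19295/2.2249 = 0.9856398.
PLN growth factor: e^(0.0601×263/360) = 1.0448845.
Hence g_HKD = 1.0298797.
Take logs: ln 1.0298797 / (263/360) = 0.040301, so 4.03%.

4.03%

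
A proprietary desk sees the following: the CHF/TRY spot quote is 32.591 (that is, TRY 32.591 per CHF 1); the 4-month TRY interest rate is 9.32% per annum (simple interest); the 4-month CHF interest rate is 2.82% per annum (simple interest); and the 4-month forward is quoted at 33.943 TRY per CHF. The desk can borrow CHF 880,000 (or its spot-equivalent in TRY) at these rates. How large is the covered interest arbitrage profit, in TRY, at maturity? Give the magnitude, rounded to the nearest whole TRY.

T = 4/12 years.
Keep in CHF, deliver into the forward: 880,000·1.009400·33.943 = TRY 30,150,616.50.
Swap to TRY now, deposit: 880,000·32.591·1.0310666667 = TRY 29,571,074.49.
The quoted forward overvalues CHF, so borrow TRY, buy CHF at spot, deposit the CHF at 2.82%, and sell the proceeds forward at 33.943.
The gap between the two covered legs is TRY 579,542.

TRY 579,542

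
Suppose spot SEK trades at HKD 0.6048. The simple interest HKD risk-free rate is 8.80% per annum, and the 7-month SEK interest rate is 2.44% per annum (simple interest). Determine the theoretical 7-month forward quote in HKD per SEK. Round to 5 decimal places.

T = 7/12 years.
Growth of 1 HKD over T: 1 + 0.0880×7/12 = 1.0513333.
Growth of 1 SEK over T: 1 + 0.0244×7/12 = 1.0142333.
So F = 0.6048 × 1.0513333 / 1.0142333 = 0.6269232 (HKD/SEK).

0.62692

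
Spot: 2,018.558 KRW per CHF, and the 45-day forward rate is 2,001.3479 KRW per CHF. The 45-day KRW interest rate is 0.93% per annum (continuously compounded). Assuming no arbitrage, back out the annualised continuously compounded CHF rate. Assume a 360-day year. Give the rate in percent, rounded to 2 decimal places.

7.78%

T = 45/360 years.
F/S = 2001.3479/2018.558 = 0.9914741 = (growth of KRW) / (growth of CHF).
KRW growth factor: e^(0.0093×45/360) = 1.0011632.
That pins the CHF growth at 1.0097724.
Take logs: ln 1.0097724 / (45/360) = 0.077800, so 7.78%.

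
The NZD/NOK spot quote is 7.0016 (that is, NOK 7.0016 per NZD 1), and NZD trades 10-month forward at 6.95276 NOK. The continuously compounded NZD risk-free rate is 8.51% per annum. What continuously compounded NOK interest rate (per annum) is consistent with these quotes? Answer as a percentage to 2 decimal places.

T = 10/12 years.
By CIP, F/S equals the NOK-to-NZD growth ratio: 6.95276/7.0016 = 0.9930245.
NZD growth factor: e^(0.0851×10/12) = 1.0734918.
Hence g_NOK = 1.0660037.
Take logs: ln 1.0660037 / (10/12) = 0.076700, so 7.67%.

7.67%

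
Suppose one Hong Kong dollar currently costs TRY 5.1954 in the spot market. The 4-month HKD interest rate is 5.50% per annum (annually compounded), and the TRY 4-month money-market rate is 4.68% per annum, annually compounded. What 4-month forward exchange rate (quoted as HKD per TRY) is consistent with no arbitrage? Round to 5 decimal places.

0.19298

T = 4/12 years.
Growth of 1 TRY over T: (1 + 0.0468)^(4/12) = 1.0153628.
HKD accumulates by (1 + 0.0550)^(4/12) = 1.0180071.
So F = 5.1954 × 1.0153628 / 1.0180071 = 5.181905 (TRY/HKD).
Quoted the other way: 1/5.181905 = 0.19298 HKD per TRY.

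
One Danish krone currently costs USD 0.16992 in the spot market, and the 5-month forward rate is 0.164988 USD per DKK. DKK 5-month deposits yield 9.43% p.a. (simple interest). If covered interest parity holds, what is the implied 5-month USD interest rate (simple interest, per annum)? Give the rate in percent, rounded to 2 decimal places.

T = 5/12 years.
CIP gives F = S · g_USD/g_DKK, so g_USD/g_DKK = 0.164988/0.16992 = 0.9709746.
DKK growth factor: 1 + 0.0943×5/12 = 1.0392917.
So the USD growth factor = 1.0091258.
r = (1.0091258 − 1)/(5/12) = 0.021902 → 2.19%.

2.19%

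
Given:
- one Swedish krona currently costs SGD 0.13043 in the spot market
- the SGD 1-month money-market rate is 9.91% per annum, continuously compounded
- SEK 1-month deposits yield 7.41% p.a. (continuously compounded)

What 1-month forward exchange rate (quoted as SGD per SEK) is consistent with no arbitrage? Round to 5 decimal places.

T = 1/12 years.
SGD accumulates by e^(0.0991×1/12) = 1.0082925.
Growth of 1 SEK over T: e^(0.0741×1/12) = 1.0061941.
So F = 0.13043 × 1.0082925 / 1.0061941 = 0.1307020 (SGD/SEK).

0.13070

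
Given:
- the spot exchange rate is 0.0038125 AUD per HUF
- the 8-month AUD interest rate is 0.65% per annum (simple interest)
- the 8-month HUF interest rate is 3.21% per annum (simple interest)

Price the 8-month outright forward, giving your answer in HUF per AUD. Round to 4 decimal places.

266.7523

T = 8/12 years.
AUD growth factor: 1 + 0.0065×8/12 = 1.004333333.
HUF growth factor: 1 + 0.0321×8/12 = 1.021400.
So F = 0.0038125 × 1.004333333 / 1.021400 = 0.00374879659 (AUD/HUF).
Invert for HUF per AUD: 1 / 0.00374879659 = 266.7523.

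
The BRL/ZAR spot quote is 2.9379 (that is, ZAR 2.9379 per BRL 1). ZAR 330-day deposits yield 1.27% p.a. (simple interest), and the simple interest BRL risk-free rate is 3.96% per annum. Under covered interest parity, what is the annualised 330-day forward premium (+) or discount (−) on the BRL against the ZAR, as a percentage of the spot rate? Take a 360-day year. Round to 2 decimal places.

-2.60%

T = 330/360 years.
F = S · g_ZAR/g_BRL = 2.9379 × 1.0116417/1.036300 = 2.8679940.
(F − S)/S ÷ T = (2.8679940 − 2.9379)/2.9379/(330/360) = -0.025958 → -2.60%.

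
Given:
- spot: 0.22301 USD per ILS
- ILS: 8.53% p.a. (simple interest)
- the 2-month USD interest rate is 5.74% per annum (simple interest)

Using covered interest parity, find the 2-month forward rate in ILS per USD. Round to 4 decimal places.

4.5048

T = 2/12 years.
USD accumulates by 1 + 0.0574×2/12 = 1.0095667.
ILS growth factor: 1 + 0.0853×2/12 = 1.0142167.
CIP: F = S · (grow USD)/(grow ILS) = 0.22301 × 1.0095667/1.0142167 = 0.2219875 USD per ILS.
Invert for ILS per USD: 1 / 0.2219875 = 4.5048.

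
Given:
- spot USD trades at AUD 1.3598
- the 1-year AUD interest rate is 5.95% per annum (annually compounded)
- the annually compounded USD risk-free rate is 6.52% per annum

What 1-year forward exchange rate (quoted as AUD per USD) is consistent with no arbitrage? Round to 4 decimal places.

T = 1 year.
AUD accumulates by (1 + 0.0595)^1 = 1.059500.
Growth of 1 USD over T: (1 + 0.0652)^1 = 1.065200.
So F = 1.3598 × 1.059500 / 1.065200 = 1.352524 (AUD/USD).

1.3525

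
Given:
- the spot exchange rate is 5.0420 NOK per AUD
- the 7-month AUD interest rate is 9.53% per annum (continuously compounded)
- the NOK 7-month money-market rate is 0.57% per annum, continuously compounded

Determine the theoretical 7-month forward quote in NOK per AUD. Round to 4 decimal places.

T = 7/12 years.
Growth of 1 NOK over T: e^(0.0057×7/12) = 1.0033305.
Growth of 1 AUD over T: e^(0.0953×7/12) = 1.0571659.
CIP: F = S · (grow NOK)/(grow AUD) = 5.042 × 1.0033305/1.0571659 = 4.785240 NOK per AUD.

4.7852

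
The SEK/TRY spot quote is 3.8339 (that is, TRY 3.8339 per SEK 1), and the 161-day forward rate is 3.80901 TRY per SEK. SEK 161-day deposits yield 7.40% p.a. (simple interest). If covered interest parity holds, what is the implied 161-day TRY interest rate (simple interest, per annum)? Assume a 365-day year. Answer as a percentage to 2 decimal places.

T = 161/365 years.
CIP gives F = S · g_TRY/g_SEK, so g_TRY/g_SEK = 3.80901/3.8339 = 0.9935079.
SEK growth factor: 1 + 0.0740×161/365 = 1.0326411.
That pins the TRY growth at 1.0259371.
(1.0259371 − 1)/T = 0.058801, i.e. 5.88%.

5.88%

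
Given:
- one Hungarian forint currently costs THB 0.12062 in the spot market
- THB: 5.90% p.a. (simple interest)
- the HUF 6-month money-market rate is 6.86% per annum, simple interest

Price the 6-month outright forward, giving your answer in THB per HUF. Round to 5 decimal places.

T = 6/12 years.
THB accumulates by 1 + 0.0590×6/12 = 1.029500.
HUF growth factor: 1 + 0.0686×6/12 = 1.034300.
So F = 0.12062 × 1.029500 / 1.034300 = 0.1200602 (THB/HUF).

0.12006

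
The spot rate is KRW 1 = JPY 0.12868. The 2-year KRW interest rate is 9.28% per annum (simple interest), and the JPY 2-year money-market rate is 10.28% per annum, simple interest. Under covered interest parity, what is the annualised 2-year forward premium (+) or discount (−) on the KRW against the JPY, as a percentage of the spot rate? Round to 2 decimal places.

T = 2 years.
F = S · g_JPY/g_KRW = 0.12868 × 1.205600/1.185600 = 0.13085072.
Annualised premium = (F − S)/S × (1/T) = (0.13085072 − 0.12868)/0.12868 ÷ 2 = 0.84%.

+0.84%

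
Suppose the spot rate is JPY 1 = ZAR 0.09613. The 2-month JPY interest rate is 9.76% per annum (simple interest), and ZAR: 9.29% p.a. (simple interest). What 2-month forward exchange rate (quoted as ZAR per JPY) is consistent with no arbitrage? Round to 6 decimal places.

T = 2/12 years.
ZAR accumulates by 1 + 0.0929×2/12 = 1.0154833.
JPY growth factor: 1 + 0.0976×2/12 = 1.0162667.
Forward (ZAR per JPY) = 0.09613 × 1.0154833 / 1.0162667 = 0.09605590.

0.096056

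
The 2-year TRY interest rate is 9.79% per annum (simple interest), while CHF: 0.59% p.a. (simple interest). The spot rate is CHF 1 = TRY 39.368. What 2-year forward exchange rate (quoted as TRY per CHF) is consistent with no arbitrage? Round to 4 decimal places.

46.5272

T = 2 years.
TRY growth factor: 1 + 0.0979×2 = 1.195800.
CHF growth factor: 1 + 0.0059×2 = 1.011800.
Forward (TRY per CHF) = 39.368 × 1.195800 / 1.011800 = 46.527233.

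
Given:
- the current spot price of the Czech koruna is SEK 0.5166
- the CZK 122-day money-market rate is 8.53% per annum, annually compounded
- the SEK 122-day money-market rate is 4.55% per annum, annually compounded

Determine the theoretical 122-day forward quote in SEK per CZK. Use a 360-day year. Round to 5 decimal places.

0.51010

T = 122/360 years.
Growth of 1 SEK over T: (1 + 0.0455)^(122/360) = 1.0151932.
CZK growth factor: (1 + 0.0853)^(122/360) = 1.0281286.
Forward (SEK per CZK) = 0.5166 × 1.0151932 / 1.0281286 = 0.5101004.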